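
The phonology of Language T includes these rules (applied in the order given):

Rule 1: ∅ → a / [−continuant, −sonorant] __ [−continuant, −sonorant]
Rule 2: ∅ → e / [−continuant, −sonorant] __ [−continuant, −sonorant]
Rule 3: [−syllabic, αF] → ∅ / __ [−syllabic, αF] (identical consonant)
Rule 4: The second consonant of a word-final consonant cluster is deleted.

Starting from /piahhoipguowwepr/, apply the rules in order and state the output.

Rule 1 (stop-cluster a-epenthesis): /p/ and /g/ form a stop–stop cluster, so [a] is inserted between them. /piahhoipguowwepr/ → piahhoipaguowwepr.
Rule 2 (stop-cluster e-epenthesis): no segment meets the environment; /piahhoipaguowwepr/ is unchanged.
Rule 3 (degemination): /hh/ is a geminate; the first /h/ deletes. /ww/ is a geminate; the first /w/ deletes. /piahhoipaguowwepr/ → piahoipaguowepr.
Rule 4 (final cluster simplification): /r/ is the second consonant of a word-final cluster /pr/, so it deletes. /piahoipaguowepr/ → piahoipaguowep.

piahoipaguowep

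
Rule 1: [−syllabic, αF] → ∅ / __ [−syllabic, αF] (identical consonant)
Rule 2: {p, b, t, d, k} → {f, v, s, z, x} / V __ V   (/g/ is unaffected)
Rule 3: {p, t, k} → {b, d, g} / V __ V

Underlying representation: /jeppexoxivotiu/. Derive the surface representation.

jefexoxivosiu

Rule 1 (degemination): /pp/ is a geminate; the first /p/ deletes. /jeppexoxivotiu/ → jepexoxivotiu.
Rule 2 (intervocalic spirantization): /p/ is a stop between vowels /e/ and /e/, so it spirantizes to the fricative [f]. /t/ is a stop between vowels /o/ and /i/, so it spirantizes to the fricative [s]. /jepexoxivotiu/ → jefexoxivosiu.
Rule 3 (intervocalic voicing): no segment meets the environment; /jefexoxivosiu/ is unchanged.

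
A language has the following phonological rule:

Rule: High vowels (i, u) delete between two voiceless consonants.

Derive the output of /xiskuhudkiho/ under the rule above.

/i/ is a high vowel flanked by voiceless consonants /x/ and /s/, so it deletes.
/u/ is a high vowel flanked by voiceless consonants /k/ and /h/, so it deletes.
/i/ is a high vowel flanked by voiceless consonants /k/ and /h/, so it deletes.
The other instance of /u/ does not occur in the required environment and remains unchanged.
Surface form: [xskhudkho].

xskhudkho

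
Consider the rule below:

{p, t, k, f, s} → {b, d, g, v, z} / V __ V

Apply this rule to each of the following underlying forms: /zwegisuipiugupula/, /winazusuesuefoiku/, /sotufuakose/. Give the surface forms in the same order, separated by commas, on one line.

/zwegisuipiugupula/: /s/ is a voiceless obstruent between vowels /i/ and /u/, so it voices to [z]. /p/ is a voiceless obstruent between vowels /i/ and /i/, so it voices to [b]. /p/ is a voiceless obstruent between vowels /u/ and /u/, so it voices to [b]. → [zwegizuibiugubula].
/winazusuesuefoiku/: /s/ is a voiceless obstruent between vowels /u/ and /u/, so it voices to [z]. /s/ is a voiceless obstruent between vowels /e/ and /u/, so it voices to [z]. /f/ is a voiceless obstruent between vowels /e/ and /o/, so it voices to [v]. /k/ is a voiceless obstruent between vowels /i/ and /u/, so it voices to [g]. → [winazuzuezuevoigu].
/sotufuakose/: /t/ is a voiceless obstruent between vowels /o/ and /u/, so it voices to [d]. /f/ is a voiceless obstruent between vowels /u/ and /u/, so it voices to [v]. /k/ is a voiceless obstruent between vowels /a/ and /o/, so it voices to [g]. /s/ is a voiceless obstruent between vowels /o/ and /e/, so it voices to [z]. → [soduvuagoze].

zwegizuibiugubula, winazuzuezuevoigu, soduvuagoze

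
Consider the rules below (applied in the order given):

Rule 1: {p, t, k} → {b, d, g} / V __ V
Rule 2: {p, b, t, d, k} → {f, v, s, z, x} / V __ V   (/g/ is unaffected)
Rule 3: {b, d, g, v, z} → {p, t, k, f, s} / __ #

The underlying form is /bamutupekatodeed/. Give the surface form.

bamuzuvegazozeet

Rule 1 (intervocalic voicing): /t/ is a voiceless stop between vowels /u/ and /u/, so it voices to [d]. /p/ is a voiceless stop between vowels /u/ and /e/, so it voices to [b]. /k/ is a voiceless stop between vowels /e/ and /a/, so it voices to [g]. /t/ is a voiceless stop between vowels /a/ and /o/, so it voices to [d]. /bamutupekatodeed/ → bamudubegadodeed.
Rule 2 (intervocalic spirantization): /d/ is a stop between vowels /u/ and /u/, so it spirantizes to the fricative [z]. /b/ is a stop between vowels /u/ and /e/, so it spirantizes to the fricative [v]. /d/ is a stop between vowels /a/ and /o/, so it spirantizes to the fricative [z]. /d/ is a stop between vowels /o/ and /e/, so it spirantizes to the fricative [z]. /bamudubegadodeed/ → bamuzuvegazozeed.
Rule 3 (final devoicing): /d/ is a voiced obstruent in word-final position, so it devoices to [t]. /bamuzuvegazozeed/ → bamuzuvegazozeet.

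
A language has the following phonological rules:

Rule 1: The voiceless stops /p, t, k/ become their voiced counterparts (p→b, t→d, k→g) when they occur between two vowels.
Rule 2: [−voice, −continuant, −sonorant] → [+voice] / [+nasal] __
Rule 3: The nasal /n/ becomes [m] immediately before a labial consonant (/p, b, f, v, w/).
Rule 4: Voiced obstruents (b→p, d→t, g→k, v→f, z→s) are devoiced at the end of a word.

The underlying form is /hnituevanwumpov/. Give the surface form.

hniduevamwumbof

Rule 1 (intervocalic voicing): /t/ is a voiceless stop between vowels /i/ and /u/, so it voices to [d]. /hnituevanwumpov/ → hniduevanwumpov.
Rule 2 (post-nasal voicing): /p/ is a voiceless stop immediately after the nasal /m/, so it voices to [b]. /hniduevanwumpov/ → hniduevanwumbov.
Rule 3 (nasal place assimilation): /n/ precedes the labial consonant /w/, so it assimilates in place to [m]. /hniduevanwumbov/ → hniduevamwumbov.
Rule 4 (final devoicing): /v/ is a voiced obstruent in word-final position, so it devoices to [f]. /hniduevamwumbov/ → hniduevamwumbof.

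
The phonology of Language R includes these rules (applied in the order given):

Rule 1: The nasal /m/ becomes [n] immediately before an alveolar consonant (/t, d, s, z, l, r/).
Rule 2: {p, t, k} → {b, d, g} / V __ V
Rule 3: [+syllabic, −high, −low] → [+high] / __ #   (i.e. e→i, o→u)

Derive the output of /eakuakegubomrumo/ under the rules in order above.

Rule 1 (nasal place assimilation): /m/ precedes the alveolar consonant /r/, so it assimilates in place to [n]. /eakuakegubomrumo/ → eakuakegubonrumo.
Rule 2 (intervocalic voicing): /k/ is a voiceless stop between vowels /a/ and /u/, so it voices to [g]. /k/ is a voiceless stop between vowels /a/ and /e/, so it voices to [g]. /eakuakegubonrumo/ → eaguagegubonrumo.
Rule 3 (final vowel raising): /o/ is a mid vowel in word-final position, so it raises to [u]. /eaguagegubonrumo/ → eaguagegubonrumu.

eaguagegubonrumu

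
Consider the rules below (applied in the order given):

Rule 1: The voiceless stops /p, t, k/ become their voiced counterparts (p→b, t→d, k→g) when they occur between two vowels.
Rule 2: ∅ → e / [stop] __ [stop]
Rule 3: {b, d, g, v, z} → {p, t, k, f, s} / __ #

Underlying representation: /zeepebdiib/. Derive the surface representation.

Rule 1 (intervocalic voicing): /p/ is a voiceless stop between vowels /e/ and /e/, so it voices to [b]. /zeepebdiib/ → zeebebdiib.
Rule 2 (stop-cluster e-epenthesis): /b/ and /d/ form a stop–stop cluster, so [e] is inserted between them. /zeebebdiib/ → zeebebediib.
Rule 3 (final devoicing): /b/ is a voiced obstruent in word-final position, so it devoices to [p]. /zeebebediib/ → zeebebediip.

zeebebediip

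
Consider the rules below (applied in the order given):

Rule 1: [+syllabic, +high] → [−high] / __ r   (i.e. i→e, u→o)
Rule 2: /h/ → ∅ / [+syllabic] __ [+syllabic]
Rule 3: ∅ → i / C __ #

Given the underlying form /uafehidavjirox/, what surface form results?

uafeidavjeroxi

Rule 1 (pre-rhotic lowering): /i/ is a high vowel immediately before /r/, so it lowers to [e]. /uafehidavjirox/ → uafehidavjerox.
Rule 2 (intervocalic h-deletion): /h/ occurs between vowels /e/ and /i/, so it deletes. /uafehidavjerox/ → uafeidavjerox.
Rule 3 (final i-epenthesis): the form ends in the consonant /x/, so [i] is inserted word-finally. /uafeidavjerox/ → uafeidavjeroxi.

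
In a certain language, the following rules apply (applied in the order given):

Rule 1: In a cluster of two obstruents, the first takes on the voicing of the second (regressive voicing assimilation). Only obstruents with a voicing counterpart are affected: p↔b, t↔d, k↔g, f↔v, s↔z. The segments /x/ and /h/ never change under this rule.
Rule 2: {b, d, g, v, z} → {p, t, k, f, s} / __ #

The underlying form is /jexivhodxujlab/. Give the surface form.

Rule 1 (regressive voicing assimilation): /v/ precedes the voiceless obstruent /h/, so it devoices to [f] by assimilation. /d/ precedes the voiceless obstruent /x/, so it devoices to [t] by assimilation. /jexivhodxujlab/ → jexifhotxujlab.
Rule 2 (final devoicing): /b/ is a voiced obstruent in word-final position, so it devoices to [p]. /jexifhotxujlab/ → jexifhotxujlap.

jexifhotxujlap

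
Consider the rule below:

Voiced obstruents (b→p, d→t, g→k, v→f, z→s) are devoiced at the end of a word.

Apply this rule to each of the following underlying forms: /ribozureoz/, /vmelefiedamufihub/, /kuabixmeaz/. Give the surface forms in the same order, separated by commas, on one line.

/ribozureoz/: /z/ is a voiced obstruent in word-final position, so it devoices to [s]. → [ribozureos].
/vmelefiedamufihub/: /b/ is a voiced obstruent in word-final position, so it devoices to [p]. → [vmelefiedamufihup].
/kuabixmeaz/: /z/ is a voiced obstruent in word-final position, so it devoices to [s]. → [kuabixmeas].

ribozureos, vmelefiedamufihup, kuabixmeas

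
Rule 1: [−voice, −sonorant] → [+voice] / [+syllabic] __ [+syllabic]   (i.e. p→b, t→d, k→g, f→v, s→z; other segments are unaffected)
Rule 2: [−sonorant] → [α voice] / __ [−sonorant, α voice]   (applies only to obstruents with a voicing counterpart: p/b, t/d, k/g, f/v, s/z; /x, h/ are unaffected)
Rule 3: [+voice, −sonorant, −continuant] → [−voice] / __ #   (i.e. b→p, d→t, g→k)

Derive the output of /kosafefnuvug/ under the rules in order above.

Rule 1 (intervocalic voicing): /s/ is a voiceless obstruent between vowels /o/ and /a/, so it voices to [z]. /f/ is a voiceless obstruent between vowels /a/ and /e/, so it voices to [v]. /kosafefnuvug/ → kozavefnuvug.
Rule 2 (regressive voicing assimilation): no segment meets the environment; /kozavefnuvug/ is unchanged.
Rule 3 (final devoicing): /g/ is a voiced stop in word-final position, so it devoices to [k]. /kozavefnuvug/ → kozavefnuvuk.

kozavefnuvuk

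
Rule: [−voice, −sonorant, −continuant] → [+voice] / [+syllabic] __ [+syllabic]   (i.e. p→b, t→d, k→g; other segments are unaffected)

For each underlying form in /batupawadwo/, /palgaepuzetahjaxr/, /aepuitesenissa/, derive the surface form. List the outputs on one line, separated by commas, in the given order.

badubawadwo, palgaebuzedahjaxr, aebuidesenissa

/batupawadwo/: /t/ is a voiceless stop between vowels /a/ and /u/, so it voices to [d]. /p/ is a voiceless stop between vowels /u/ and /a/, so it voices to [b]. → [badubawadwo].
/palgaepuzetahjaxr/: /p/ is a voiceless stop between vowels /e/ and /u/, so it voices to [b]. /t/ is a voiceless stop between vowels /e/ and /a/, so it voices to [d]. → [palgaebuzedahjaxr].
/aepuitesenissa/: /p/ is a voiceless stop between vowels /e/ and /u/, so it voices to [b]. /t/ is a voiceless stop between vowels /i/ and /e/, so it voices to [d]. → [aebuidesenissa].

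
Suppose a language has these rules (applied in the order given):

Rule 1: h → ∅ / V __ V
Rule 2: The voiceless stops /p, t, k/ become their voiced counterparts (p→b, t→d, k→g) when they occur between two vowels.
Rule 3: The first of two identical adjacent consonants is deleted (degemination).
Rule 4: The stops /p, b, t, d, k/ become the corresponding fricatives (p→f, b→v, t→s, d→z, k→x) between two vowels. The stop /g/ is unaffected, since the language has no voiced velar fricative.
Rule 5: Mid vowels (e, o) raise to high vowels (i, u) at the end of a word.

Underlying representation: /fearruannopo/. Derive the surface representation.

fearuanovu

Rule 1 (intervocalic h-deletion): no segment meets the environment; /fearruannopo/ is unchanged.
Rule 2 (intervocalic voicing): /p/ is a voiceless stop between vowels /o/ and /o/, so it voices to [b]. /fearruannopo/ → fearruannobo.
Rule 3 (degemination): /rr/ is a geminate; the first /r/ deletes. /nn/ is a geminate; the first /n/ deletes. /fearruannobo/ → fearuanobo.
Rule 4 (intervocalic spirantization): /b/ is a stop between vowels /o/ and /o/, so it spirantizes to the fricative [v]. /fearuanobo/ → fearuanovo.
Rule 5 (final vowel raising): /o/ is a mid vowel in word-final position, so it raises to [u]. /fearuanovo/ → fearuanovu.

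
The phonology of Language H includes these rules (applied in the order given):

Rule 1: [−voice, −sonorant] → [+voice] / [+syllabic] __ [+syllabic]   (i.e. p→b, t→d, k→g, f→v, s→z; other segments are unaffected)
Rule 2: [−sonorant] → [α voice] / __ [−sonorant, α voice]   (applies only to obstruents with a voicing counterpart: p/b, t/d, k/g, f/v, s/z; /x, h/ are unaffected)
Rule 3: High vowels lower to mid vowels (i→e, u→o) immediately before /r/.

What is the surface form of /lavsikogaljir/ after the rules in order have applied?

lafsigogaljer

Rule 1 (intervocalic voicing): /k/ is a voiceless obstruent between vowels /i/ and /o/, so it voices to [g]. /lavsikogaljir/ → lavsigogaljir.
Rule 2 (regressive voicing assimilation): /v/ precedes the voiceless obstruent /s/, so it devoices to [f] by assimilation. /lavsigogaljir/ → lafsigogaljir.
Rule 3 (pre-rhotic lowering): /i/ is a high vowel immediately before /r/, so it lowers to [e]. /lafsigogaljir/ → lafsigogaljer.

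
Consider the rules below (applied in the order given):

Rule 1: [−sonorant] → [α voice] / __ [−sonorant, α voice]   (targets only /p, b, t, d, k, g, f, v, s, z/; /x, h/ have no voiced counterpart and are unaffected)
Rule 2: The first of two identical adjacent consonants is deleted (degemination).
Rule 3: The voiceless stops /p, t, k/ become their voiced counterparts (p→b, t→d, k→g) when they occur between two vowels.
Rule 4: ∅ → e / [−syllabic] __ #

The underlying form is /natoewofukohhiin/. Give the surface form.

Rule 1 (regressive voicing assimilation): no segment meets the environment; /natoewofukohhiin/ is unchanged.
Rule 2 (degemination): /hh/ is a geminate; the first /h/ deletes. /natoewofukohhiin/ → natoewofukohiin.
Rule 3 (intervocalic voicing): /t/ is a voiceless stop between vowels /a/ and /o/, so it voices to [d]. /k/ is a voiceless stop between vowels /u/ and /o/, so it voices to [g]. /natoewofukohiin/ → nadoewofugohiin.
Rule 4 (final e-epenthesis): the form ends in the consonant /n/, so [e] is inserted word-finally. /nadoewofugohiin/ → nadoewofugohiine.

nadoewofugohiine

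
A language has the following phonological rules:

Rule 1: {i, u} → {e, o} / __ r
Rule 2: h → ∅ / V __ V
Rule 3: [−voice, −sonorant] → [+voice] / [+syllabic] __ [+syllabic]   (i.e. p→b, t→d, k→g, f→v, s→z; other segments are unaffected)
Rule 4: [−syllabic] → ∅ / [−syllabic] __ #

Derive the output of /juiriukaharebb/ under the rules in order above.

Rule 1 (pre-rhotic lowering): /i/ is a high vowel immediately before /r/, so it lowers to [e]. /juiriukaharebb/ → jueriukaharebb.
Rule 2 (intervocalic h-deletion): /h/ occurs between vowels /a/ and /a/, so it deletes. /jueriukaharebb/ → jueriukaarebb.
Rule 3 (intervocalic voicing): /k/ is a voiceless obstruent between vowels /u/ and /a/, so it voices to [g]. /jueriukaarebb/ → jueriugaarebb.
Rule 4 (final cluster simplification): /b/ is the second consonant of a word-final cluster /bb/, so it deletes. /jueriugaarebb/ → jueriugaareb.

jueriugaareb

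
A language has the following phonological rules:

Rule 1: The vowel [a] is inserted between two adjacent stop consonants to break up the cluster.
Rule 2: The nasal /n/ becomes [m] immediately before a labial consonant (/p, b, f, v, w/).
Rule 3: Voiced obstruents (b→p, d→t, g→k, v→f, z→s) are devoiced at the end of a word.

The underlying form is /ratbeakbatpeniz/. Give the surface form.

Rule 1 (stop-cluster a-epenthesis): /t/ and /b/ form a stop–stop cluster, so [a] is inserted between them. /k/ and /b/ form a stop–stop cluster, so [a] is inserted between them. /t/ and /p/ form a stop–stop cluster, so [a] is inserted between them. /ratbeakbatpeniz/ → ratabeakabatapeniz.
Rule 2 (nasal place assimilation): no segment meets the environment; /ratabeakabatapeniz/ is unchanged.
Rule 3 (final devoicing): /z/ is a voiced obstruent in word-final position, so it devoices to [s]. /ratabeakabatapeniz/ → ratabeakabatapenis.

ratabeakabatapenis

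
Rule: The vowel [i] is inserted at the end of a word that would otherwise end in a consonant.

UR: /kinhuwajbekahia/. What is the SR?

No segment of /kinhuwajbekahia/ meets the structural description of the rule, so the form surfaces unchanged.

kinhuwajbekahia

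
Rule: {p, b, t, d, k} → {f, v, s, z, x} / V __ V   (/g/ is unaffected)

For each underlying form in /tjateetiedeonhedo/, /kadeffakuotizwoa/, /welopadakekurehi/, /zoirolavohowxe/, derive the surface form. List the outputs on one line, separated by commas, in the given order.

tjaseesiezeonhezo, kazeffaxuosizwoa, welofazaxexurehi, zoirolavohowxe

/tjateetiedeonhedo/: /t/ is a stop between vowels /a/ and /e/, so it spirantizes to the fricative [s]. /t/ is a stop between vowels /e/ and /i/, so it spirantizes to the fricative [s]. /d/ is a stop between vowels /e/ and /e/, so it spirantizes to the fricative [z]. /d/ is a stop between vowels /e/ and /o/, so it spirantizes to the fricative [z]. → [tjaseesiezeonhezo].
/kadeffakuotizwoa/: /d/ is a stop between vowels /a/ and /e/, so it spirantizes to the fricative [z]. /k/ is a stop between vowels /a/ and /u/, so it spirantizes to the fricative [x]. /t/ is a stop between vowels /o/ and /i/, so it spirantizes to the fricative [s]. → [kazeffaxuosizwoa].
/welopadakekurehi/: /p/ is a stop between vowels /o/ and /a/, so it spirantizes to the fricative [f]. /d/ is a stop between vowels /a/ and /a/, so it spirantizes to the fricative [z]. /k/ is a stop between vowels /a/ and /e/, so it spirantizes to the fricative [x]. /k/ is a stop between vowels /e/ and /u/, so it spirantizes to the fricative [x]. → [welofazaxexurehi].
/zoirolavohowxe/: the rule's environment is not met; surfaces unchanged as [zoirolavohowxe].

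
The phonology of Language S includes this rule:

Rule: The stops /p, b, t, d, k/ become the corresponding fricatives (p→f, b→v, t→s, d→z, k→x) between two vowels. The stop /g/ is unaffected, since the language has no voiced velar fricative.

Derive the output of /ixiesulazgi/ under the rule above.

No segment of /ixiesulazgi/ meets the structural description of the rule, so the form surfaces unchanged.

ixiesulazgi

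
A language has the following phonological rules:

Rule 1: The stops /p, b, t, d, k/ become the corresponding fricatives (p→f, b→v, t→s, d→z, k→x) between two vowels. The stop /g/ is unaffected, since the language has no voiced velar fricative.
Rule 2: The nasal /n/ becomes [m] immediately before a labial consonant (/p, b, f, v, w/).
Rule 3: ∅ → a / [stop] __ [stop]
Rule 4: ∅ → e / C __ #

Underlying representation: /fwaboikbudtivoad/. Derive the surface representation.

fwavoikabudativoade

Rule 1 (intervocalic spirantization): /b/ is a stop between vowels /a/ and /o/, so it spirantizes to the fricative [v]. /fwaboikbudtivoad/ → fwavoikbudtivoad.
Rule 2 (nasal place assimilation): no segment meets the environment; /fwavoikbudtivoad/ is unchanged.
Rule 3 (stop-cluster a-epenthesis): /k/ and /b/ form a stop–stop cluster, so [a] is inserted between them. /d/ and /t/ form a stop–stop cluster, so [a] is inserted between them. /fwavoikbudtivoad/ → fwavoikabudativoad.
Rule 4 (final e-epenthesis): the form ends in the consonant /d/, so [e] is inserted word-finally. /fwavoikabudativoad/ → fwavoikabudativoade.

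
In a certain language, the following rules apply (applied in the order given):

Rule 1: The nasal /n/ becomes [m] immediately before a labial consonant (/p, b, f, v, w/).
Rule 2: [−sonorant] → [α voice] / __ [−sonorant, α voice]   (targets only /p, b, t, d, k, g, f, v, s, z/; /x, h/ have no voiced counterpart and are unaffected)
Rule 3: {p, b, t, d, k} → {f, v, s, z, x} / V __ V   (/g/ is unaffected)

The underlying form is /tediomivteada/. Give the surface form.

Rule 1 (nasal place assimilation): no segment meets the environment; /tediomivteada/ is unchanged.
Rule 2 (regressive voicing assimilation): /v/ precedes the voiceless obstruent /t/, so it devoices to [f] by assimilation. /tediomivteada/ → tediomifteada.
Rule 3 (intervocalic spirantization): /d/ is a stop between vowels /e/ and /i/, so it spirantizes to the fricative [z]. /d/ is a stop between vowels /a/ and /a/, so it spirantizes to the fricative [z]. /tediomifteada/ → teziomifteaza.

teziomifteaza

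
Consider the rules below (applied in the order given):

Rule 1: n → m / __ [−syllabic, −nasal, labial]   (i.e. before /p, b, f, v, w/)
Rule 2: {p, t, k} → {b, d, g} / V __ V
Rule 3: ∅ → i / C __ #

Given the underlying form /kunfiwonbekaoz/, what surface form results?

kumfiwombegaozi

Rule 1 (nasal place assimilation): /n/ precedes the labial consonant /f/, so it assimilates in place to [m]. /n/ precedes the labial consonant /b/, so it assimilates in place to [m]. /kunfiwonbekaoz/ → kumfiwombekaoz.
Rule 2 (intervocalic voicing): /k/ is a voiceless stop between vowels /e/ and /a/, so it voices to [g]. /kumfiwombekaoz/ → kumfiwombegaoz.
Rule 3 (final i-epenthesis): the form ends in the consonant /z/, so [i] is inserted word-finally. /kumfiwombegaoz/ → kumfiwombegaozi.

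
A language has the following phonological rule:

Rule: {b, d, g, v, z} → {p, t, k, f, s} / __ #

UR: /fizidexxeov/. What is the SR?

fizidexxeof

Scanning /fizidexxeov/: /z/ at position 3 is not in the conditioning environment; /d/ at position 5 is not in the conditioning environment; /v/ is a voiced obstruent in word-final position, so it devoices to [f].
Result: [fizidexxeof].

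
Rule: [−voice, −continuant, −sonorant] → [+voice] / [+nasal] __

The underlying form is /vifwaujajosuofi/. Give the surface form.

No segment of /vifwaujajosuofi/ meets the structural description of the rule, so the form surfaces unchanged.

vifwaujajosuofi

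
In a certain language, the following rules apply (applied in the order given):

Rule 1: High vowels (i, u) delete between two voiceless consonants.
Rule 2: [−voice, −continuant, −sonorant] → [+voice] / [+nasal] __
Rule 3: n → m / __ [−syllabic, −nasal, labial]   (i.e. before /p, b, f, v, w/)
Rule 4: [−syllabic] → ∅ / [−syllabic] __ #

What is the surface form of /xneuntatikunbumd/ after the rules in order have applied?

Rule 1 (high vowel syncope): /i/ is a high vowel flanked by voiceless consonants /t/ and /k/, so it deletes. /xneuntatikunbumd/ → xneuntatkunbumd.
Rule 2 (post-nasal voicing): /t/ is a voiceless stop immediately after the nasal /n/, so it voices to [d]. /xneuntatkunbumd/ → xneundatkunbumd.
Rule 3 (nasal place assimilation): /n/ precedes the labial consonant /b/, so it assimilates in place to [m]. /xneundatkunbumd/ → xneundatkumbumd.
Rule 4 (final cluster simplification): /d/ is the second consonant of a word-final cluster /md/, so it deletes. /xneundatkumbumd/ → xneundatkumbum.

xneundatkumbum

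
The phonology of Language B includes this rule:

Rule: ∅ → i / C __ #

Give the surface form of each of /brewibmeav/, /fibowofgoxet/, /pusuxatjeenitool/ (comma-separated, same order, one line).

/brewibmeav/: the form ends in the consonant /v/, so [i] is inserted word-finally. → [brewibmeavi].
/fibowofgoxet/: the form ends in the consonant /t/, so [i] is inserted word-finally. → [fibowofgoxeti].
/pusuxatjeenitool/: the form ends in the consonant /l/, so [i] is inserted word-finally. → [pusuxatjeenitooli].

brewibmeavi, fibowofgoxeti, pusuxatjeenitooli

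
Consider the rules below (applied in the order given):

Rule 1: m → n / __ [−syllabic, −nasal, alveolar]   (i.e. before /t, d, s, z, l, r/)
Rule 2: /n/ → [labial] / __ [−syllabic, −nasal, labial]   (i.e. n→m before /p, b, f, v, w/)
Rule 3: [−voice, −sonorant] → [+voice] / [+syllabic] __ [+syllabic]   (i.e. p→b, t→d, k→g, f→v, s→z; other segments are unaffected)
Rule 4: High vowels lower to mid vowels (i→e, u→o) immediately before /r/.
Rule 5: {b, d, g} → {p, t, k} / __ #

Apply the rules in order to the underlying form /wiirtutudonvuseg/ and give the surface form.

wiertududomvuzek

Rule 1 (nasal place assimilation): no segment meets the environment; /wiirtutudonvuseg/ is unchanged.
Rule 2 (nasal place assimilation): /n/ precedes the labial consonant /v/, so it assimilates in place to [m]. /wiirtutudonvuseg/ → wiirtutudomvuseg.
Rule 3 (intervocalic voicing): /t/ is a voiceless obstruent between vowels /u/ and /u/, so it voices to [d]. /s/ is a voiceless obstruent between vowels /u/ and /e/, so it voices to [z]. /wiirtutudomvuseg/ → wiirtududomvuzeg.
Rule 4 (pre-rhotic lowering): /i/ is a high vowel immediately before /r/, so it lowers to [e]. /wiirtududomvuzeg/ → wiertududomvuzeg.
Rule 5 (final devoicing): /g/ is a voiced stop in word-final position, so it devoices to [k]. /wiertududomvuzeg/ → wiertududomvuzek.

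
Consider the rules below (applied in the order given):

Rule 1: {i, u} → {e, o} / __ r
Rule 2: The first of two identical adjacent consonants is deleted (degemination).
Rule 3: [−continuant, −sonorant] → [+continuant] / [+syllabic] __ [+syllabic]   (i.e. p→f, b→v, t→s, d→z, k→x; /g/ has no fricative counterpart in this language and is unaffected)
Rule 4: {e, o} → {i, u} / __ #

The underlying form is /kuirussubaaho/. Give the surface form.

kuerusuvaahu

Rule 1 (pre-rhotic lowering): /i/ is a high vowel immediately before /r/, so it lowers to [e]. /kuirussubaaho/ → kuerussubaaho.
Rule 2 (degemination): /ss/ is a geminate; the first /s/ deletes. /kuerussubaaho/ → kuerusubaaho.
Rule 3 (intervocalic spirantization): /b/ is a stop between vowels /u/ and /a/, so it spirantizes to the fricative [v]. /kuerusubaaho/ → kuerusuvaaho.
Rule 4 (final vowel raising): /o/ is a mid vowel in word-final position, so it raises to [u]. /kuerusuvaaho/ → kuerusuvaahu.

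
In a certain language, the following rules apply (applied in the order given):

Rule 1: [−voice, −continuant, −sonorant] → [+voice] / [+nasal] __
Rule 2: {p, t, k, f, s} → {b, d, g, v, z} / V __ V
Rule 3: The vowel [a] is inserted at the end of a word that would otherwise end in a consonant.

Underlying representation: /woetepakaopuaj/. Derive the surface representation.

Rule 1 (post-nasal voicing): no segment meets the environment; /woetepakaopuaj/ is unchanged.
Rule 2 (intervocalic voicing): /t/ is a voiceless obstruent between vowels /e/ and /e/, so it voices to [d]. /p/ is a voiceless obstruent between vowels /e/ and /a/, so it voices to [b]. /k/ is a voiceless obstruent between vowels /a/ and /a/, so it voices to [g]. /p/ is a voiceless obstruent between vowels /o/ and /u/, so it voices to [b]. /woetepakaopuaj/ → woedebagaobuaj.
Rule 3 (final a-epenthesis): the form ends in the consonant /j/, so [a] is inserted word-finally. /woedebagaobuaj/ → woedebagaobuaja.

woedebagaobuaja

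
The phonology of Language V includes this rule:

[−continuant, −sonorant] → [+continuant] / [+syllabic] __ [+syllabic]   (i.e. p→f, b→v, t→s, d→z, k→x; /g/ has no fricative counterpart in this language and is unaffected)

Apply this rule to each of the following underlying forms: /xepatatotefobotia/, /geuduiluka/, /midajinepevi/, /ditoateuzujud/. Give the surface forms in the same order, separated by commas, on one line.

xefasasosefovosia, geuzuiluxa, mizajinefevi, disoaseuzujud

/xepatatotefobotia/: /p/ is a stop between vowels /e/ and /a/, so it spirantizes to the fricative [f]. /t/ is a stop between vowels /a/ and /a/, so it spirantizes to the fricative [s]. /t/ is a stop between vowels /a/ and /o/, so it spirantizes to the fricative [s]. /t/ is a stop between vowels /o/ and /e/, so it spirantizes to the fricative [s]. /b/ is a stop between vowels /o/ and /o/, so it spirantizes to the fricative [v]. /t/ is a stop between vowels /o/ and /i/, so it spirantizes to the fricative [s]. → [xefasasosefovosia].
/geuduiluka/: /d/ is a stop between vowels /u/ and /u/, so it spirantizes to the fricative [z]. /k/ is a stop between vowels /u/ and /a/, so it spirantizes to the fricative [x]. → [geuzuiluxa].
/midajinepevi/: /d/ is a stop between vowels /i/ and /a/, so it spirantizes to the fricative [z]. /p/ is a stop between vowels /e/ and /e/, so it spirantizes to the fricative [f]. → [mizajinefevi].
/ditoateuzujud/: /t/ is a stop between vowels /i/ and /o/, so it spirantizes to the fricative [s]. /t/ is a stop between vowels /a/ and /e/, so it spirantizes to the fricative [s]. → [disoaseuzujud].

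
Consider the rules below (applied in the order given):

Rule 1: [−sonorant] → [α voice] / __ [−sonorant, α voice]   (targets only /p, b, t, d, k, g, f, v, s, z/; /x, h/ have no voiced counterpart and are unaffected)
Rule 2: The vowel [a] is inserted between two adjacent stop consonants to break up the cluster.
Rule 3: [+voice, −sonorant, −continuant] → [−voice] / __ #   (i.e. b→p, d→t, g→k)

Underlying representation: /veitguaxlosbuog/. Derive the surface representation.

Rule 1 (regressive voicing assimilation): /t/ precedes the voiced obstruent /g/, so it voices to [d] by assimilation. /s/ precedes the voiced obstruent /b/, so it voices to [z] by assimilation. /veitguaxlosbuog/ → veidguaxlozbuog.
Rule 2 (stop-cluster a-epenthesis): /d/ and /g/ form a stop–stop cluster, so [a] is inserted between them. /veidguaxlozbuog/ → veidaguaxlozbuog.
Rule 3 (final devoicing): /g/ is a voiced stop in word-final position, so it devoices to [k]. /veidaguaxlozbuog/ → veidaguaxlozbuok.

veidaguaxlozbuok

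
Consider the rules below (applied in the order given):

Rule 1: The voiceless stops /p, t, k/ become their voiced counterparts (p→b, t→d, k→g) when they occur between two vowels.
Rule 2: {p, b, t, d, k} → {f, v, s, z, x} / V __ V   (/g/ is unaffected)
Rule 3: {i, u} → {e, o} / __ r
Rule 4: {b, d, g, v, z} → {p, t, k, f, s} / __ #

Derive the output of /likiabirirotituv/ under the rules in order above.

Rule 1 (intervocalic voicing): /k/ is a voiceless stop between vowels /i/ and /i/, so it voices to [g]. /t/ is a voiceless stop between vowels /o/ and /i/, so it voices to [d]. /t/ is a voiceless stop between vowels /i/ and /u/, so it voices to [d]. /likiabirirotituv/ → ligiabirirodiduv.
Rule 2 (intervocalic spirantization): /b/ is a stop between vowels /a/ and /i/, so it spirantizes to the fricative [v]. /d/ is a stop between vowels /o/ and /i/, so it spirantizes to the fricative [z]. /d/ is a stop between vowels /i/ and /u/, so it spirantizes to the fricative [z]. /ligiabirirodiduv/ → ligiavirirozizuv.
Rule 3 (pre-rhotic lowering): /i/ is a high vowel immediately before /r/, so it lowers to [e]. /i/ is a high vowel immediately before /r/, so it lowers to [e]. /ligiavirirozizuv/ → ligiavererozizuv.
Rule 4 (final devoicing): /v/ is a voiced obstruent in word-final position, so it devoices to [f]. /ligiavererozizuv/ → ligiavererozizuf.

ligiavererozizuf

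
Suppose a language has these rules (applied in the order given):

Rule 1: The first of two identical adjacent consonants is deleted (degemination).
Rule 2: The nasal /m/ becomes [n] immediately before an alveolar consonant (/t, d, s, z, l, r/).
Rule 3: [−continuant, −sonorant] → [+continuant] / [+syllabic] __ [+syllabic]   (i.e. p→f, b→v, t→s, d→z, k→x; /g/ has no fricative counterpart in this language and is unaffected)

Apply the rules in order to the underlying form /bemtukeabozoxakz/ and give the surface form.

Rule 1 (degemination): no segment meets the environment; /bemtukeabozoxakz/ is unchanged.
Rule 2 (nasal place assimilation): /m/ precedes the alveolar consonant /t/, so it assimilates in place to [n]. /bemtukeabozoxakz/ → bentukeabozoxakz.
Rule 3 (intervocalic spirantization): /k/ is a stop between vowels /u/ and /e/, so it spirantizes to the fricative [x]. /b/ is a stop between vowels /a/ and /o/, so it spirantizes to the fricative [v]. /bentukeabozoxakz/ → bentuxeavozoxakz.

bentuxeavozoxakz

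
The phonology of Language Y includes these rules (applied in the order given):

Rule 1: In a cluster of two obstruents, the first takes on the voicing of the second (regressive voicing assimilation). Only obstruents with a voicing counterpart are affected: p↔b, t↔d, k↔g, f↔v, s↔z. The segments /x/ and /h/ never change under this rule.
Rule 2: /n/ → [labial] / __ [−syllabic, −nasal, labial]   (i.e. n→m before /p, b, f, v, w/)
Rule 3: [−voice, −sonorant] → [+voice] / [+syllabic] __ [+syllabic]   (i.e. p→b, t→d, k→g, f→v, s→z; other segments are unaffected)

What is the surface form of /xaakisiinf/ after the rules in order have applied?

xaagiziimf

Rule 1 (regressive voicing assimilation): no segment meets the environment; /xaakisiinf/ is unchanged.
Rule 2 (nasal place assimilation): /n/ precedes the labial consonant /f/, so it assimilates in place to [m]. /xaakisiinf/ → xaakisiimf.
Rule 3 (intervocalic voicing): /k/ is a voiceless obstruent between vowels /a/ and /i/, so it voices to [g]. /s/ is a voiceless obstruent between vowels /i/ and /i/, so it voices to [z]. /xaakisiimf/ → xaagiziimf.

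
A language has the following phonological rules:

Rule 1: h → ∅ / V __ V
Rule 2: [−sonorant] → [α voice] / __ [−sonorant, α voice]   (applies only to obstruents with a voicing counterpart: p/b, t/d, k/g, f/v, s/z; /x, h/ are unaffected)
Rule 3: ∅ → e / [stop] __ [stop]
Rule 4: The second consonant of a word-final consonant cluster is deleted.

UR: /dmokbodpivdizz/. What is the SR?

Rule 1 (intervocalic h-deletion): no segment meets the environment; /dmokbodpivdizz/ is unchanged.
Rule 2 (regressive voicing assimilation): /k/ precedes the voiced obstruent /b/, so it voices to [g] by assimilation. /d/ precedes the voiceless obstruent /p/, so it devoices to [t] by assimilation. /dmokbodpivdizz/ → dmogbotpivdizz.
Rule 3 (stop-cluster e-epenthesis): /g/ and /b/ form a stop–stop cluster, so [e] is inserted between them. /t/ and /p/ form a stop–stop cluster, so [e] is inserted between them. /dmogbotpivdizz/ → dmogebotepivdizz.
Rule 4 (final cluster simplification): /z/ is the second consonant of a word-final cluster /zz/, so it deletes. /dmogebotepivdizz/ → dmogebotepivdiz.

dmogebotepivdiz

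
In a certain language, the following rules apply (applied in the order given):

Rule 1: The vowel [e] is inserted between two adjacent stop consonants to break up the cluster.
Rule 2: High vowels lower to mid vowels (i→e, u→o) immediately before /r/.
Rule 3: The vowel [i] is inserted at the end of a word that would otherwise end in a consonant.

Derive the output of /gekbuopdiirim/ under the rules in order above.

gekebuopedierimi

Rule 1 (stop-cluster e-epenthesis): /k/ and /b/ form a stop–stop cluster, so [e] is inserted between them. /p/ and /d/ form a stop–stop cluster, so [e] is inserted between them. /gekbuopdiirim/ → gekebuopediirim.
Rule 2 (pre-rhotic lowering): /i/ is a high vowel immediately before /r/, so it lowers to [e]. /gekebuopediirim/ → gekebuopedierim.
Rule 3 (final i-epenthesis): the form ends in the consonant /m/, so [i] is inserted word-finally. /gekebuopedierim/ → gekebuopedierimi.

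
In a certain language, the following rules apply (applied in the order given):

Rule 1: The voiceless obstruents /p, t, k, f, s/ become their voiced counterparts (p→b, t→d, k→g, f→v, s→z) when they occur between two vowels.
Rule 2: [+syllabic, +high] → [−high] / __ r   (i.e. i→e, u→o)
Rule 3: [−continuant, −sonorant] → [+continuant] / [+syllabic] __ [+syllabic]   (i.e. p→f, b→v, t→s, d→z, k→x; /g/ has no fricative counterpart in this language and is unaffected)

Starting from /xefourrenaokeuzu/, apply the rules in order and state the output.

Rule 1 (intervocalic voicing): /f/ is a voiceless obstruent between vowels /e/ and /o/, so it voices to [v]. /k/ is a voiceless obstruent between vowels /o/ and /e/, so it voices to [g]. /xefourrenaokeuzu/ → xevourrenaogeuzu.
Rule 2 (pre-rhotic lowering): /u/ is a high vowel immediately before /r/, so it lowers to [o]. /xevourrenaogeuzu/ → xevoorrenaogeuzu.
Rule 3 (intervocalic spirantization): no segment meets the environment; /xevoorrenaogeuzu/ is unchanged.

xevoorrenaogeuzu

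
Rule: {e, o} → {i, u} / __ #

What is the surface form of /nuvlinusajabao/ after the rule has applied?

nuvlinusajabau

/o/ is a mid vowel in word-final position, so it raises to [u].
Surface form: [nuvlinusajabau].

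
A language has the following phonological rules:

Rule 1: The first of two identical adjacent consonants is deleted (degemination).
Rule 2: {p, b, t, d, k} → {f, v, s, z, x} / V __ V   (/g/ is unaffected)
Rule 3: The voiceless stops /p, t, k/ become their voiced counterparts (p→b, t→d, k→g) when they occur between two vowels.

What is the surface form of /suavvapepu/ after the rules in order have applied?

Rule 1 (degemination): /vv/ is a geminate; the first /v/ deletes. /suavvapepu/ → suavapepu.
Rule 2 (intervocalic spirantization): /p/ is a stop between vowels /a/ and /e/, so it spirantizes to the fricative [f]. /p/ is a stop between vowels /e/ and /u/, so it spirantizes to the fricative [f]. /suavapepu/ → suavafefu.
Rule 3 (intervocalic voicing): no segment meets the environment; /suavafefu/ is unchanged.

suavafefu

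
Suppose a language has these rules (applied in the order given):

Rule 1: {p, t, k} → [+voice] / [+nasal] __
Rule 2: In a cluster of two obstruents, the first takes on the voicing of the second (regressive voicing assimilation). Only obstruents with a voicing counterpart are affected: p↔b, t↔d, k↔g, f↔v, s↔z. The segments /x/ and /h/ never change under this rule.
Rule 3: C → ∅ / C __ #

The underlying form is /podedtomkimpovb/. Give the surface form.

Rule 1 (post-nasal voicing): /k/ is a voiceless stop immediately after the nasal /m/, so it voices to [g]. /p/ is a voiceless stop immediately after the nasal /m/, so it voices to [b]. /podedtomkimpovb/ → podedtomgimbovb.
Rule 2 (regressive voicing assimilation): /d/ precedes the voiceless obstruent /t/, so it devoices to [t] by assimilation. /podedtomgimbovb/ → podettomgimbovb.
Rule 3 (final cluster simplification): /b/ is the second consonant of a word-final cluster /vb/, so it deletes. /podettomgimbovb/ → podettomgimbov.

podettomgimbov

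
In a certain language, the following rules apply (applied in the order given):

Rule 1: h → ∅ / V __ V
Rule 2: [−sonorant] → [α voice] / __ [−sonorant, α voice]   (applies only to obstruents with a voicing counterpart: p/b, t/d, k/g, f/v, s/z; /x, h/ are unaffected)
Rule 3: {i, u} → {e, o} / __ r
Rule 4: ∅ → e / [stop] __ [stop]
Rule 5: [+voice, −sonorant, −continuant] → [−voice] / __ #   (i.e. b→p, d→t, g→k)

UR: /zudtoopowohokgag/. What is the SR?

Rule 1 (intervocalic h-deletion): /h/ occurs between vowels /o/ and /o/, so it deletes. /zudtoopowohokgag/ → zudtoopowookgag.
Rule 2 (regressive voicing assimilation): /d/ precedes the voiceless obstruent /t/, so it devoices to [t] by assimilation. /k/ precedes the voiced obstruent /g/, so it voices to [g] by assimilation. /zudtoopowookgag/ → zuttoopowooggag.
Rule 3 (pre-rhotic lowering): no segment meets the environment; /zuttoopowooggag/ is unchanged.
Rule 4 (stop-cluster e-epenthesis): /t/ and /t/ form a stop–stop cluster, so [e] is inserted between them. /g/ and /g/ form a stop–stop cluster, so [e] is inserted between them. /zuttoopowooggag/ → zutetoopowoogegag.
Rule 5 (final devoicing): /g/ is a voiced stop in word-final position, so it devoices to [k]. /zutetoopowoogegag/ → zutetoopowoogegak.

zutetoopowoogegak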